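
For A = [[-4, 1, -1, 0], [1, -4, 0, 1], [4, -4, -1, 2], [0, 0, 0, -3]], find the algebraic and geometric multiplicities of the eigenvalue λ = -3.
The characteristic polynomial is (x + 3)^4, so the factor x + 3 appears with exponent 4: the algebraic multiplicity is 4.

rank(A + 3I) = 2, so the eigenspace has dimension 4 - 2 = 2: the geometric multiplicity is 2.

Since 2 < 4, A is not diagonalizable.

algebraic multiplicity 4, geometric multiplicity 2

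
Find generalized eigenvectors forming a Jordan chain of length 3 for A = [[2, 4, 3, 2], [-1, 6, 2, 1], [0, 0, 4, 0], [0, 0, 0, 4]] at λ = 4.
We seek v_1 ∈ ker((A - 4I)^3) \ ker((A - 4I)^2), then set v_{i+1} = (A - 4I) v_i.

One such chain is v_1 = [[-1, -1, 1, 0]]^T, v_2 = [[1, 1, 0, 0]]^T, v_3 = [[2, 1, 0, 0]]^T. Check: (A - 4I) v_3 = [[0, 0, 0, 0]]^T = 0.

v_1 = [[-1, -1, 1, 0]]^T, v_2 = [[1, 1, 0, 0]]^T, v_3 = [[2, 1, 0, 0]]^T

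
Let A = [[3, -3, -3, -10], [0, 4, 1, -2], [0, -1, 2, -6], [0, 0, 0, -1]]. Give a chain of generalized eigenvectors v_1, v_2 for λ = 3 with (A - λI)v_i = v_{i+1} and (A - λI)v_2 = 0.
v_1 = [[2, 0, 1, 0]]^T, v_2 = [[-3, 1, -1, 0]]^T

We seek v_1 ∈ ker((A - 3I)^2) \ ker(A - 3I), then set v_{i+1} = (A - 3I) v_i.

One such chain is v_1 = [[2, 0, 1, 0]]^T, v_2 = [[-3, 1, -1, 0]]^T. Check: (A - 3I) v_2 = [[0, 0, 0, 0]]^T = 0.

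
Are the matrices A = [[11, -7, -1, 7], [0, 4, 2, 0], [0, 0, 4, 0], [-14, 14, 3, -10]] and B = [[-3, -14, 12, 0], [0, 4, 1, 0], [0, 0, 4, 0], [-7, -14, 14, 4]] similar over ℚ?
Yes.

Two matrices over a field are similar if and only if they have the same invariant factors.

Both A and B have characteristic polynomial (x - 4)^3(x + 3) and minimal polynomial (x - 4)^2(x + 3). Computing further, both have invariant factors x - 4, (x - 4)^2(x + 3). Hence A and B are similar.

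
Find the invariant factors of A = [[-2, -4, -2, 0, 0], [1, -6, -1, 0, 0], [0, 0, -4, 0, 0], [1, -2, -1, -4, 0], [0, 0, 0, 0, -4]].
x + 4, x + 4, x + 4, (x + 4)^2

The Jordan structure of A has elementary divisors (x + 4)^2, (x + 4), (x + 4), (x + 4). Arranging the block sizes at each eigenvalue in decreasing order and taking row products gives the invariant factors.

Invariant factors (smallest first, each dividing the next): x + 4, x + 4, x + 4, (x + 4)^2.

Check: the last factor (x + 4)^2 is the minimal polynomial, and the product (x + 4)^5 is the characteristic polynomial.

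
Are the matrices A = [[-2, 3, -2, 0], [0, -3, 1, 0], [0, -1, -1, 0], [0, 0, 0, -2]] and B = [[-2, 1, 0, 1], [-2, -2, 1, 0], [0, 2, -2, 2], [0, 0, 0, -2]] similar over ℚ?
Yes.

Two matrices over a field are similar if and only if they have the same invariant factors.

Both A and B have characteristic polynomial (x + 2)^4 and minimal polynomial (x + 2)^3. Computing further, both have invariant factors x + 2, (x + 2)^3. Hence A and B are similar.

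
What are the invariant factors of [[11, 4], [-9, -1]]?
The Jordan structure of A has elementary divisors (x - 5)^2. Arranging the block sizes at each eigenvalue in decreasing order and taking row products gives the invariant factors.

Invariant factors (smallest first, each dividing the next): (x - 5)^2.

Check: the last factor (x - 5)^2 is the minimal polynomial, and the product (x - 5)^2 is the characteristic polynomial.

(x - 5)^2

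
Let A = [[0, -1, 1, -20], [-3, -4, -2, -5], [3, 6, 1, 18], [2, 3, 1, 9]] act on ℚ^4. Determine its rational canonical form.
R = [[0, 0, 0, -3], [1, 0, 0, 10], [0, 1, 0, -12], [0, 0, 1, 6]]

The invariant factors of A (the non-unit diagonal entries of the Smith normal form of xI - A over ℚ[x]) are (x - 3)(x - 1)^3, each dividing the next. The characteristic polynomial is their product, (x - 3)(x - 1)^3.

The rational canonical form is the block-diagonal matrix of companion matrices C(f_i):
R = [[0, 0, 0, -3], [1, 0, 0, 10], [0, 1, 0, -12], [0, 0, 1, 6]].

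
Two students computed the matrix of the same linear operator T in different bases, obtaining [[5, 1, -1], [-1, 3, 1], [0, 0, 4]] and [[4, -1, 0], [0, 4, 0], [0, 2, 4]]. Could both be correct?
Two matrices over a field are similar if and only if they have the same invariant factors.

Both A and B have characteristic polynomial (x - 4)^3 and minimal polynomial (x - 4)^2. Computing further, both have invariant factors x - 4, (x - 4)^2. Hence A and B are similar.

Yes.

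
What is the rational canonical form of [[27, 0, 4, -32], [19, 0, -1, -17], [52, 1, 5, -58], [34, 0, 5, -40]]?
R = [[0, 0, 0, -25], [1, 0, 0, -40], [0, 1, 0, -26], [0, 0, 1, -8]]

The invariant factors of A (the non-unit diagonal entries of the Smith normal form of xI - A over ℚ[x]) are (x^2 + 4x + 5)^2, each dividing the next. The characteristic polynomial is their product, (x^2 + 4x + 5)^2.

The rational canonical form is the block-diagonal matrix of companion matrices C(f_i):
R = [[0, 0, 0, -25], [1, 0, 0, -40], [0, 1, 0, -26], [0, 0, 1, -8]].

Note the characteristic polynomial does not split into linear factors over ℚ, so A has no Jordan form over ℚ; the rational canonical form exists over any field.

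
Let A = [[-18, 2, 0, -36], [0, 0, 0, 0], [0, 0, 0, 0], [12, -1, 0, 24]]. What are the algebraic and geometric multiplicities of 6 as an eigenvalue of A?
algebraic multiplicity 1, geometric multiplicity 1

The characteristic polynomial is x^3(x - 6), so the factor x - 6 appears with exponent 1: the algebraic multiplicity is 1.

rank(A - 6I) = 3, so the eigenspace has dimension 4 - 3 = 1: the geometric multiplicity is 1.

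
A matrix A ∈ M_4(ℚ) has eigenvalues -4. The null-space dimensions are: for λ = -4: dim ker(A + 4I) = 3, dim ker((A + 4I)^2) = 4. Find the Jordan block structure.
λ = -4: successive nullity increments [3, 1] count blocks of size ≥ k; block sizes are [2, 1, 1].

Jordan blocks: (-4, 2), (-4, 1), (-4, 1)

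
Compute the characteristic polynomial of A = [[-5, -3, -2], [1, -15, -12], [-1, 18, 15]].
xI - A = [[x + 5, 3, 2], [-1, x + 15, 12], [1, -18, x - 15]].

Expanding det(xI - A) along the first row:
det(xI - A) = + (x + 5)·det([[x + 15, 12], [-18, x - 15]]) - (3)·det([[-1, 12], [1, x - 15]]) + (2)·det([[-1, x + 15], [1, -18]]).

Evaluating gives χ_A(x) = x^3 + 5x^2 - 8x - 48 = (x - 3)(x + 4)^2.

χ_A(x) = (x - 3)(x + 4)^2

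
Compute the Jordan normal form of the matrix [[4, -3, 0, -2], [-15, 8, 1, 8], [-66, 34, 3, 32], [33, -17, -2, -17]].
J = [[-1, 1, 0, 0], [0, -1, 1, 0], [0, 0, -1, 0], [0, 0, 0, 1]]

The characteristic polynomial is det(xI - A) = (x - 1)(x + 1)^3, so the eigenvalues are -1 (algebraic multiplicity 3), 1 (algebraic multiplicity 1).

For λ = -1: rank(A + I) = 3, rank((A + I)^2) = 2, rank((A + I)^3) = 1. The eigenspace has dimension 4 - 3 = 1, so there is 1 Jordan block; the rank sequence gives block sizes [3].

For λ = 1: algebraic multiplicity 1 gives one 1×1 block.

Assembling the blocks gives the Jordan form J above.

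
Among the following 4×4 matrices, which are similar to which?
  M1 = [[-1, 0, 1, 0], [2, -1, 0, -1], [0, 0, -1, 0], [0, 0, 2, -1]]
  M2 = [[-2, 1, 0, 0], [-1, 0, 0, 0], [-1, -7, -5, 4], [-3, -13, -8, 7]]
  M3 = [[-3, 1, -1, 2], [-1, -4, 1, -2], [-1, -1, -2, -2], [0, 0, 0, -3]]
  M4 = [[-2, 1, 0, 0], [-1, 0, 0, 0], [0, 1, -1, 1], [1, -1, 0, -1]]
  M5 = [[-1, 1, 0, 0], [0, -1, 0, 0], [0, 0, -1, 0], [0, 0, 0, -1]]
Characteristic polynomials: χ_{M1} = (x + 1)^4, χ_{M2} = (x - 3)(x + 1)^3, χ_{M3} = (x + 3)^4, χ_{M4} = (x + 1)^4, χ_{M5} = (x + 1)^4.

{M1, M4}: invariant factors (x + 1)^2, (x + 1)^2.

{M2}: invariant factors x + 1, (x - 3)(x + 1)^2.

{M3}: invariant factors x + 3, (x + 3)^3.

{M5}: invariant factors x + 1, x + 1, (x + 1)^2.

Matrices are similar if and only if their invariant-factor lists agree; the partition into similarity classes is {M1, M4}, {M2}, {M3}, {M5}.

4 classes: {M1, M4}, {M2}, {M3}, {M5}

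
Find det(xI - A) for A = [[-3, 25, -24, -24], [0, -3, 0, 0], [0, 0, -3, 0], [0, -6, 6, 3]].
χ_A(x) = (x - 3)(x + 3)^3

xI - A = [[x + 3, -25, 24, 24], [0, x + 3, 0, 0], [0, 0, x + 3, 0], [0, 6, -6, x - 3]].

Expanding det(xI - A) along the first row:
det(xI - A) = + (x + 3)·det([[x + 3, 0, 0], [0, x + 3, 0], [6, -6, x - 3]]) - (-25)·det([[0, 0, 0], [0, x + 3, 0], [0, -6, x - 3]]) + (24)·det([[0, x + 3, 0], [0, 0, 0], [0, 6, x - 3]]) - (24)·det([[0, x + 3, 0], [0, 0, x + 3], [0, 6, -6]]).

Evaluating gives χ_A(x) = x^4 + 6x^3 - 54x - 81 = (x - 3)(x + 3)^3.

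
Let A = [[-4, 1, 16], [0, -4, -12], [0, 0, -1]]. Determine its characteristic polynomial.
xI - A = [[x + 4, -1, -16], [0, x + 4, 12], [0, 0, x + 1]].

Expanding det(xI - A) along the first row:
det(xI - A) = + (x + 4)·det([[x + 4, 12], [0, x + 1]]) - (-1)·det([[0, 12], [0, x + 1]]) + (-16)·det([[0, x + 4], [0, 0]]).

Evaluating gives χ_A(x) = x^3 + 9x^2 + 24x + 16 = (x + 1)(x + 4)^2.

χ_A(x) = (x + 1)(x + 4)^2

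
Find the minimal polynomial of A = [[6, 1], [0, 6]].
The characteristic polynomial factors as (x - 6)^2. The minimal polynomial is ∏(x - λ)^{k_λ} where k_λ is the size of the largest Jordan block at λ.

For λ = 6: rank(A - 6I) = 1, and the largest Jordan block has size 2 (the smallest k with rank((A - 6I)^k) = rank((A - 6I)^(k+1))).

So m_A(x) = (x - 6)^2.

m_A(x) = (x - 6)^2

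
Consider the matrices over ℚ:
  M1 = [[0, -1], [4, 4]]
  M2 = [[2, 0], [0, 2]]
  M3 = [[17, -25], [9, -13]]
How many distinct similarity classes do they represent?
Characteristic polynomials: χ_{M1} = (x - 2)^2, χ_{M2} = (x - 2)^2, χ_{M3} = (x - 2)^2.

{M1, M3}: invariant factors (x - 2)^2.

{M2}: invariant factors x - 2, x - 2.

Matrices are similar if and only if their invariant-factor lists agree; the partition into similarity classes is {M1, M3}, {M2}.

2 classes: {M1, M3}, {M2}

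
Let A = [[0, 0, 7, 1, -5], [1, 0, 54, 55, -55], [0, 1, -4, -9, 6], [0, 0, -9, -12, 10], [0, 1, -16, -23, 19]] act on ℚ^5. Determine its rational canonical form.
R = [[0, 0, 0, 0, -25], [1, 0, 0, 0, -45], [0, 1, 0, 0, -14], [0, 0, 1, 0, 10], [0, 0, 0, 1, 3]]

The invariant factors of A (the non-unit diagonal entries of the Smith normal form of xI - A over ℚ[x]) are (x + 1)(x^2 - 2x - 5)^2, each dividing the next. The characteristic polynomial is their product, (x + 1)(x^2 - 2x - 5)^2.

The rational canonical form is the block-diagonal matrix of companion matrices C(f_i):
R = [[0, 0, 0, 0, -25], [1, 0, 0, 0, -45], [0, 1, 0, 0, -14], [0, 0, 1, 0, 10], [0, 0, 0, 1, 3]].

Note the characteristic polynomial does not split into linear factors over ℚ, so A has no Jordan form over ℚ; the rational canonical form exists over any field.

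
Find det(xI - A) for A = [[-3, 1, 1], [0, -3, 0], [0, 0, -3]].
xI - A = [[x + 3, -1, -1], [0, x + 3, 0], [0, 0, x + 3]].

Expanding det(xI - A) along the first row:
det(xI - A) = + (x + 3)·det([[x + 3, 0], [0, x + 3]]) - (-1)·det([[0, 0], [0, x + 3]]) + (-1)·det([[0, x + 3], [0, 0]]).

Evaluating gives χ_A(x) = x^3 + 9x^2 + 27x + 27 = (x + 3)^3.

χ_A(x) = (x + 3)^3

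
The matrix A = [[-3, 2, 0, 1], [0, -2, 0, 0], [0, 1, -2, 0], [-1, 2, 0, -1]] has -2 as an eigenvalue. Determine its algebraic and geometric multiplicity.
The characteristic polynomial is (x + 2)^4, so the factor x + 2 appears with exponent 4: the algebraic multiplicity is 4.

rank(A + 2I) = 2, so the eigenspace has dimension 4 - 2 = 2: the geometric multiplicity is 2.

Since 2 < 4, A is not diagonalizable.

algebraic multiplicity 4, geometric multiplicity 2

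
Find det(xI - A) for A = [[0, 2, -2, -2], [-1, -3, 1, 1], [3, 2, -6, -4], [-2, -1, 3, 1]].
xI - A = [[x, -2, 2, 2], [1, x + 3, -1, -1], [-3, -2, x + 6, 4], [2, 1, -3, x - 1]].

Expanding det(xI - A) along the first row:
det(xI - A) = + (x)·det([[x + 3, -1, -1], [-2, x + 6, 4], [1, -3, x - 1]]) - (-2)·det([[1, -1, -1], [-3, x + 6, 4], [2, -3, x - 1]]) + (2)·det([[1, x + 3, -1], [-3, -2, 4], [2, 1, x - 1]]) - (2)·det([[1, x + 3, -1], [-3, -2, x + 6], [2, 1, -3]]).

Evaluating gives χ_A(x) = x^4 + 8x^3 + 24x^2 + 32x + 16 = (x + 2)^4.

χ_A(x) = (x + 2)^4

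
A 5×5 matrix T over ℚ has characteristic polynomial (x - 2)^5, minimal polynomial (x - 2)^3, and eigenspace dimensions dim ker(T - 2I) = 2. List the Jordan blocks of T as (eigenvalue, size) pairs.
λ = 2: algebraic multiplicity 5 (exponent in χ_T), largest block size 3 (exponent in m_T), 2 blocks (geometric multiplicity). These force block sizes [3, 2].

Jordan blocks: (2, 3), (2, 2)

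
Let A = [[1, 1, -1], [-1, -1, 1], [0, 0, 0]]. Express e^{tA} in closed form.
e^{tA} = [[t + 1, t, -t], [-t, 1 - t, t], [0, 0, 1]]

A has Jordan form J = [[0, 1, 0], [0, 0, 0], [0, 0, 0]] with A = PJP^{-1}, so e^{tA} = P e^{tJ} P^{-1}.

For a Jordan block J_k(λ), e^{tJ_k(λ)} = e^{λt} · (I + tN + t^2 N^2/2! + ... + t^{k-1} N^{k-1}/(k-1)!) where N is the nilpotent superdiagonal part.

Assembling the blocks and conjugating back gives the entries of e^{tA} as shown above.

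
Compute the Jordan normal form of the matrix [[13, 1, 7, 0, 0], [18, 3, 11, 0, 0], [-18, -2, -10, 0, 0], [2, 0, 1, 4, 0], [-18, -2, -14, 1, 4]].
J = [[1, 1, 0, 0, 0], [0, 1, 0, 0, 0], [0, 0, 4, 1, 0], [0, 0, 0, 4, 1], [0, 0, 0, 0, 4]]

The characteristic polynomial is det(xI - A) = (x - 4)^3(x - 1)^2, so the eigenvalues are 1 (algebraic multiplicity 2), 4 (algebraic multiplicity 3).

For λ = 1: rank(A - I) = 4, rank((A - I)^2) = 3. The eigenspace has dimension 5 - 4 = 1, so there is 1 Jordan block; the rank sequence gives block sizes [2].

For λ = 4: rank(A - 4I) = 4, rank((A - 4I)^2) = 3, rank((A - 4I)^3) = 2. The eigenspace has dimension 5 - 4 = 1, so there is 1 Jordan block; the rank sequence gives block sizes [3].

Assembling the blocks gives the Jordan form J above.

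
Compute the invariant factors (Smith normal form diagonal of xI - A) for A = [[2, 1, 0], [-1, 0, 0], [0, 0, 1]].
The Jordan structure of A has elementary divisors (x - 1)^2, (x - 1). Arranging the block sizes at each eigenvalue in decreasing order and taking row products gives the invariant factors.

Invariant factors (smallest first, each dividing the next): x - 1, (x - 1)^2.

Check: the last factor (x - 1)^2 is the minimal polynomial, and the product (x - 1)^3 is the characteristic polynomial.

x - 1, (x - 1)^2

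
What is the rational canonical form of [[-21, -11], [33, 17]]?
The invariant factors of A (the non-unit diagonal entries of the Smith normal form of xI - A over ℚ[x]) are x^2 + 4x + 6, each dividing the next. The characteristic polynomial is their product, x^2 + 4x + 6.

The rational canonical form is the block-diagonal matrix of companion matrices C(f_i):
R = [[0, -6], [1, -4]].

Note the characteristic polynomial does not split into linear factors over ℚ, so A has no Jordan form over ℚ; the rational canonical form exists over any field.

R = [[0, -6], [1, -4]]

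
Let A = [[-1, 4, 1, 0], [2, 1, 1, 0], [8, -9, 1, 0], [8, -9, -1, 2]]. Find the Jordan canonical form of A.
J = [[-3, 0, 0, 0], [0, 2, 1, 0], [0, 0, 2, 0], [0, 0, 0, 2]]

The characteristic polynomial is det(xI - A) = (x - 2)^3(x + 3), so the eigenvalues are -3 (algebraic multiplicity 1), 2 (algebraic multiplicity 3).

For λ = -3: algebraic multiplicity 1 gives one 1×1 block.

For λ = 2: rank(A - 2I) = 2, rank((A - 2I)^2) = 1. The eigenspace has dimension 4 - 2 = 2, so there are 2 Jordan blocks; the rank sequence gives block sizes [2, 1].

Assembling the blocks gives the Jordan form J above.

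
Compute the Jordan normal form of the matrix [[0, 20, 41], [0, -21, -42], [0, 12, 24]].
J = [[0, 1, 0], [0, 0, 0], [0, 0, 3]]

The characteristic polynomial is det(xI - A) = x^2(x - 3), so the eigenvalues are 0 (algebraic multiplicity 2), 3 (algebraic multiplicity 1).

For λ = 0: rank(A) = 2, rank(A^2) = 1. The eigenspace has dimension 3 - 2 = 1, so there is 1 Jordan block; the rank sequence gives block sizes [2].

For λ = 3: algebraic multiplicity 1 gives one 1×1 block.

Assembling the blocks gives the Jordan form J above.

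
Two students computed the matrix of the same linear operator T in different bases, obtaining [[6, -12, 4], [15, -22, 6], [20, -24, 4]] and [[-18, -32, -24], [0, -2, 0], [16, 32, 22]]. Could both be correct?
trace(A) = -12 but trace(B) = 2. The trace is a similarity invariant, so A and B are not similar.

No.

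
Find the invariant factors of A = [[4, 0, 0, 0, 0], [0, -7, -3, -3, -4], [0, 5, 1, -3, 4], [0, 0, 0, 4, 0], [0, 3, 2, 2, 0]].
x - 4, (x - 4)(x + 2)^3

The Jordan structure of A has elementary divisors (x + 2)^3, (x - 4), (x - 4). Arranging the block sizes at each eigenvalue in decreasing order and taking row products gives the invariant factors.

Invariant factors (smallest first, each dividing the next): x - 4, (x - 4)(x + 2)^3.

Check: the last factor (x - 4)(x + 2)^3 is the minimal polynomial, and the product (x - 4)^2(x + 2)^3 is the characteristic polynomial.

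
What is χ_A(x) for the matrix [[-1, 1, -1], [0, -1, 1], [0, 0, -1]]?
xI - A = [[x + 1, -1, 1], [0, x + 1, -1], [0, 0, x + 1]].

Expanding det(xI - A) along the first row:
det(xI - A) = + (x + 1)·det([[x + 1, -1], [0, x + 1]]) - (-1)·det([[0, -1], [0, x + 1]]) + (1)·det([[0, x + 1], [0, 0]]).

Evaluating gives χ_A(x) = x^3 + 3x^2 + 3x + 1 = (x + 1)^3.

χ_A(x) = (x + 1)^3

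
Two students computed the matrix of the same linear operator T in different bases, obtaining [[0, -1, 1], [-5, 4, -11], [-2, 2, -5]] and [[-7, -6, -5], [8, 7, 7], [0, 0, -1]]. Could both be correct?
Two matrices over a field are similar if and only if they have the same invariant factors.

Both A and B have characteristic polynomial (x - 1)(x + 1)^2 and minimal polynomial (x - 1)(x + 1)^2. Computing further, both have invariant factors (x - 1)(x + 1)^2. Hence A and B are similar.

Yes.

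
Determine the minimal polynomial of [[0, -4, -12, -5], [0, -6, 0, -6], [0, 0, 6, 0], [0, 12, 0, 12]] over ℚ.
The characteristic polynomial factors as x^2(x - 6)^2. The minimal polynomial is ∏(x - λ)^{k_λ} where k_λ is the size of the largest Jordan block at λ.

For λ = 0: rank(A) = 3, and the largest Jordan block has size 2 (the smallest k with rank(A^k) = rank(A^(k+1))).
For λ = 6: rank(A - 6I) = 2, and the largest Jordan block has size 1 (the smallest k with rank((A - 6I)^k) = rank((A - 6I)^(k+1))).

So m_A(x) = x^2(x - 6).

m_A(x) = x^2(x - 6)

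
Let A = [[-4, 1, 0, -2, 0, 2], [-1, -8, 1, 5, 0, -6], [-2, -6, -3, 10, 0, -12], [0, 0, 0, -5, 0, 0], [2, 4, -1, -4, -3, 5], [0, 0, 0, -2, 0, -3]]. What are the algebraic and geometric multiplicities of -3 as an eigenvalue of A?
algebraic multiplicity 2, geometric multiplicity 1

The characteristic polynomial is (x + 3)^2(x + 5)^4, so the factor x + 3 appears with exponent 2: the algebraic multiplicity is 2.

rank(A + 3I) = 5, so the eigenspace has dimension 6 - 5 = 1: the geometric multiplicity is 1.

Since 1 < 2, A is not diagonalizable.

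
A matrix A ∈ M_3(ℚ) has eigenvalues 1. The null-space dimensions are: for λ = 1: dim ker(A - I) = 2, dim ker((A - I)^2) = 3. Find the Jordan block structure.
Jordan blocks: (1, 2), (1, 1)

λ = 1: successive nullity increments [2, 1] count blocks of size ≥ k; block sizes are [2, 1].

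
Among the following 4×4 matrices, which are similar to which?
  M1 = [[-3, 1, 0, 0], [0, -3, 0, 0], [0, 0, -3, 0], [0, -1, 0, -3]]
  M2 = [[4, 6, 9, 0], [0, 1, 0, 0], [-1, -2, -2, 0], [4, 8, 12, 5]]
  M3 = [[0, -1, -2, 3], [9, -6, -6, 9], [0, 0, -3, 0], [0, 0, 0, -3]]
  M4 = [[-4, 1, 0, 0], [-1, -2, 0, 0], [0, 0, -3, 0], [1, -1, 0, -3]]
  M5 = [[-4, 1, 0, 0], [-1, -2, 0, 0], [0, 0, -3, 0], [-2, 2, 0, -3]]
Characteristic polynomials: χ_{M1} = (x + 3)^4, χ_{M2} = (x - 5)(x - 1)^3, χ_{M3} = (x + 3)^4, χ_{M4} = (x + 3)^4, χ_{M5} = (x + 3)^4.

{M1, M3, M4, M5}: invariant factors x + 3, x + 3, (x + 3)^2.

{M2}: invariant factors x - 1, (x - 5)(x - 1)^2.

Matrices are similar if and only if their invariant-factor lists agree; the partition into similarity classes is {M1, M3, M4, M5}, {M2}.

2 classes: {M1, M3, M4, M5}, {M2}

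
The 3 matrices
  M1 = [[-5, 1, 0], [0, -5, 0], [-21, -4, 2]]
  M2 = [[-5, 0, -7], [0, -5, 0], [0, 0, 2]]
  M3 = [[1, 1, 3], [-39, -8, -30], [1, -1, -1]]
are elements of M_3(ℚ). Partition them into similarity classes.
2 classes: {M1, M3}, {M2}

Characteristic polynomials: χ_{M1} = (x - 2)(x + 5)^2, χ_{M2} = (x - 2)(x + 5)^2, χ_{M3} = (x - 2)(x + 5)^2.

{M1, M3}: invariant factors (x - 2)(x + 5)^2.

{M2}: invariant factors x + 5, (x - 2)(x + 5).

Matrices are similar if and only if their invariant-factor lists agree; the partition into similarity classes is {M1, M3}, {M2}.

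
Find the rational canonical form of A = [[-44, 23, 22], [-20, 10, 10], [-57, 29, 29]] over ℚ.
The invariant factors of A (the non-unit diagonal entries of the Smith normal form of xI - A over ℚ[x]) are (x + 5)(x^2 - 2), each dividing the next. The characteristic polynomial is their product, (x + 5)(x^2 - 2).

The rational canonical form is the block-diagonal matrix of companion matrices C(f_i):
R = [[0, 0, 10], [1, 0, 2], [0, 1, -5]].

Note the characteristic polynomial does not split into linear factors over ℚ, so A has no Jordan form over ℚ; the rational canonical form exists over any field.

R = [[0, 0, 10], [1, 0, 2], [0, 1, -5]]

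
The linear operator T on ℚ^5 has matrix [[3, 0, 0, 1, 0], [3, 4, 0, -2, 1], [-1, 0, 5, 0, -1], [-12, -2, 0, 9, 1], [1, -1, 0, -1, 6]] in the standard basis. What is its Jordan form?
J = [[5, 1, 0, 0, 0], [0, 5, 1, 0, 0], [0, 0, 5, 0, 0], [0, 0, 0, 6, 1], [0, 0, 0, 0, 6]]

The characteristic polynomial is det(xI - A) = (x - 6)^2(x - 5)^3, so the eigenvalues are 5 (algebraic multiplicity 3), 6 (algebraic multiplicity 2).

For λ = 5: rank(A - 5I) = 4, rank((A - 5I)^2) = 3, rank((A - 5I)^3) = 2. The eigenspace has dimension 5 - 4 = 1, so there is 1 Jordan block; the rank sequence gives block sizes [3].

For λ = 6: rank(A - 6I) = 4, rank((A - 6I)^2) = 3. The eigenspace has dimension 5 - 4 = 1, so there is 1 Jordan block; the rank sequence gives block sizes [2].

Assembling the blocks gives the Jordan form J above.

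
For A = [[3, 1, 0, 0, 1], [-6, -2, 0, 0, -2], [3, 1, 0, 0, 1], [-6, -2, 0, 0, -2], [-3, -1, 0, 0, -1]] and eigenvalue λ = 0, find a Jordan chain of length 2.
v_1 = [[0, 1, 1, -3, 0]]^T, v_2 = [[1, -2, 1, -2, -1]]^T

We seek v_1 ∈ ker(A^2) \ ker(A), then set v_{i+1} = A v_i.

One such chain is v_1 = [[0, 1, 1, -3, 0]]^T, v_2 = [[1, -2, 1, -2, -1]]^T. Check: A v_2 = [[0, 0, 0, 0, 0]]^T = 0.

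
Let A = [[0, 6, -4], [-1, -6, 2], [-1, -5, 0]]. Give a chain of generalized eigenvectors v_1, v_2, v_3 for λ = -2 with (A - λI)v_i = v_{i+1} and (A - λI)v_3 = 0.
v_1 = [[1, 0, 1]]^T, v_2 = [[-2, 1, 1]]^T, v_3 = [[-2, 0, -1]]^T

We seek v_1 ∈ ker((A + 2I)^3) \ ker((A + 2I)^2), then set v_{i+1} = (A + 2I) v_i.

One such chain is v_1 = [[1, 0, 1]]^T, v_2 = [[-2, 1, 1]]^T, v_3 = [[-2, 0, -1]]^T. Check: (A + 2I) v_3 = [[0, 0, 0]]^T = 0.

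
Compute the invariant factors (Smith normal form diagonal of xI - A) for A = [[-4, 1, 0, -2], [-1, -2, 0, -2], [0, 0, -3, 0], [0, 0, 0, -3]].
The Jordan structure of A has elementary divisors (x + 3)^2, (x + 3), (x + 3). Arranging the block sizes at each eigenvalue in decreasing order and taking row products gives the invariant factors.

Invariant factors (smallest first, each dividing the next): x + 3, x + 3, (x + 3)^2.

Check: the last factor (x + 3)^2 is the minimal polynomial, and the product (x + 3)^4 is the characteristic polynomial.

x + 3, x + 3, (x + 3)^2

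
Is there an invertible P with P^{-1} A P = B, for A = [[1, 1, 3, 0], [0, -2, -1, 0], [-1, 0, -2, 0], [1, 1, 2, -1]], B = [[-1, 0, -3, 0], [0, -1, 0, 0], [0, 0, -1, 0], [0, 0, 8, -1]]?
Both have characteristic polynomial (x + 1)^4, but the minimal polynomial of A is (x + 1)^3 while the minimal polynomial of B is (x + 1)^2. The minimal polynomial is a similarity invariant, so A and B are not similar.

No.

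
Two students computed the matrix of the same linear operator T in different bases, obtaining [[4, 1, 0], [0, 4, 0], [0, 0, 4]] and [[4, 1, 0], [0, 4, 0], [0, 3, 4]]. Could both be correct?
Two matrices over a field are similar if and only if they have the same invariant factors.

Both A and B have characteristic polynomial (x - 4)^3 and minimal polynomial (x - 4)^2. Computing further, both have invariant factors x - 4, (x - 4)^2. Hence A and B are similar.

Yes.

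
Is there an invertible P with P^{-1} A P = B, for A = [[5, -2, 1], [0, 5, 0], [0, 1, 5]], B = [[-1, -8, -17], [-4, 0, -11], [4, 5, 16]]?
Two matrices over a field are similar if and only if they have the same invariant factors.

Both A and B have characteristic polynomial (x - 5)^3 and minimal polynomial (x - 5)^3. Computing further, both have invariant factors (x - 5)^3. Hence A and B are similar.

Yes.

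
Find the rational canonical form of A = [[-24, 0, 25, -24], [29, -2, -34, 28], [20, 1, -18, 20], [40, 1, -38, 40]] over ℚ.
The invariant factors of A (the non-unit diagonal entries of the Smith normal form of xI - A over ℚ[x]) are (x - 4)(x + 5)(x^2 + 3x - 1), each dividing the next. The characteristic polynomial is their product, (x - 4)(x + 5)(x^2 + 3x - 1).

The rational canonical form is the block-diagonal matrix of companion matrices C(f_i):
R = [[0, 0, 0, -20], [1, 0, 0, 61], [0, 1, 0, 18], [0, 0, 1, -4]].

Note the characteristic polynomial does not split into linear factors over ℚ, so A has no Jordan form over ℚ; the rational canonical form exists over any field.

R = [[0, 0, 0, -20], [1, 0, 0, 61], [0, 1, 0, 18], [0, 0, 1, -4]]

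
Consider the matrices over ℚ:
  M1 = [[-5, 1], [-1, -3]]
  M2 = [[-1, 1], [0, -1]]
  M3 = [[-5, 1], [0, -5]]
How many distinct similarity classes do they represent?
Characteristic polynomials: χ_{M1} = (x + 4)^2, χ_{M2} = (x + 1)^2, χ_{M3} = (x + 5)^2.

{M1}: invariant factors (x + 4)^2.

{M2}: invariant factors (x + 1)^2.

{M3}: invariant factors (x + 5)^2.

Matrices are similar if and only if their invariant-factor lists agree; the partition into similarity classes is {M1}, {M2}, {M3}.

3 classes: {M1}, {M2}, {M3}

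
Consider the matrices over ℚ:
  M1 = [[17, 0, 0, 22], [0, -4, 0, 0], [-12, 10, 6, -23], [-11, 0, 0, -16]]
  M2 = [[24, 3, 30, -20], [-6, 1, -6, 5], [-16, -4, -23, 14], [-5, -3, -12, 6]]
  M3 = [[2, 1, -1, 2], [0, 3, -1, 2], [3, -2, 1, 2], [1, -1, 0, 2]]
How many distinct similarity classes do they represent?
Characteristic polynomials: χ_{M1} = (x - 6)^2(x + 4)(x + 5), χ_{M2} = (x - 5)(x - 1)^3, χ_{M3} = (x - 2)^4.

{M1}: invariant factors (x - 6)^2(x + 4)(x + 5).

{M2}: invariant factors (x - 5)(x - 1)^3.

{M3}: invariant factors x - 2, (x - 2)^3.

Matrices are similar if and only if their invariant-factor lists agree; the partition into similarity classes is {M1}, {M2}, {M3}.

3 classes: {M1}, {M2}, {M3}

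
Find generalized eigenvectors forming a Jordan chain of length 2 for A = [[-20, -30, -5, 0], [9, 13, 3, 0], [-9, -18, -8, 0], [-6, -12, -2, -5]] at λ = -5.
v_1 = [[2, -1, 1, 1]]^T, v_2 = [[-5, 3, -3, -2]]^T

We seek v_1 ∈ ker((A + 5I)^2) \ ker(A + 5I), then set v_{i+1} = (A + 5I) v_i.

One such chain is v_1 = [[2, -1, 1, 1]]^T, v_2 = [[-5, 3, -3, -2]]^T. Check: (A + 5I) v_2 = [[0, 0, 0, 0]]^T = 0.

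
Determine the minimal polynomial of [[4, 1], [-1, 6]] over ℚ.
The characteristic polynomial factors as (x - 5)^2. The minimal polynomial is ∏(x - λ)^{k_λ} where k_λ is the size of the largest Jordan block at λ.

For λ = 5: rank(A - 5I) = 1, and the largest Jordan block has size 2 (the smallest k with rank((A - 5I)^k) = rank((A - 5I)^(k+1))).

So m_A(x) = (x - 5)^2.

m_A(x) = (x - 5)^2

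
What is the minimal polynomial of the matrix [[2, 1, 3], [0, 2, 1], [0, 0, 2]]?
The characteristic polynomial factors as (x - 2)^3. The minimal polynomial is ∏(x - λ)^{k_λ} where k_λ is the size of the largest Jordan block at λ.

For λ = 2: rank(A - 2I) = 2, and the largest Jordan block has size 3 (the smallest k with rank((A - 2I)^k) = rank((A - 2I)^(k+1))).

So m_A(x) = (x - 2)^3.

m_A(x) = (x - 2)^3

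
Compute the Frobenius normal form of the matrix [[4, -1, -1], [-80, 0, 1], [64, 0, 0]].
The invariant factors of A (the non-unit diagonal entries of the Smith normal form of xI - A over ℚ[x]) are (x - 4)^2(x + 4), each dividing the next. The characteristic polynomial is their product, (x - 4)^2(x + 4).

The rational canonical form is the block-diagonal matrix of companion matrices C(f_i):
R = [[0, 0, -64], [1, 0, 16], [0, 1, 4]].

R = [[0, 0, -64], [1, 0, 16], [0, 1, 4]]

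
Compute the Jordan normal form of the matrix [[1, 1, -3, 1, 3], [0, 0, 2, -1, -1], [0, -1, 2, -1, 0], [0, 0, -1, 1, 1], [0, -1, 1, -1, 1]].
J = [[1, 1, 0, 0, 0], [0, 1, 1, 0, 0], [0, 0, 1, 0, 0], [0, 0, 0, 1, 1], [0, 0, 0, 0, 1]]

The characteristic polynomial is det(xI - A) = (x - 1)^5, so the eigenvalues are 1 (algebraic multiplicity 5).

For λ = 1: rank(A - I) = 3, rank((A - I)^2) = 1, rank((A - I)^3) = 0. The eigenspace has dimension 5 - 3 = 2, so there are 2 Jordan blocks; the rank sequence gives block sizes [3, 2].

Assembling the blocks gives the Jordan form J above.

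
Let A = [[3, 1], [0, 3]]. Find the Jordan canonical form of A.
The characteristic polynomial is det(xI - A) = (x - 3)^2, so the eigenvalues are 3 (algebraic multiplicity 2).

For λ = 3: rank(A - 3I) = 1, rank((A - 3I)^2) = 0. The eigenspace has dimension 2 - 1 = 1, so there is 1 Jordan block; the rank sequence gives block sizes [2].

Assembling the blocks gives the Jordan form J above.

J = [[3, 1], [0, 3]]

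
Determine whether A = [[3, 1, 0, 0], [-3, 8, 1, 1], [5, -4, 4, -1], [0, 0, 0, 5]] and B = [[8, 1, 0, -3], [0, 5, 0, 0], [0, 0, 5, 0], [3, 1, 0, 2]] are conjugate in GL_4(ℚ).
Both have characteristic polynomial (x - 5)^4, but the minimal polynomial of A is (x - 5)^3 while the minimal polynomial of B is (x - 5)^2. The minimal polynomial is a similarity invariant, so A and B are not similar.

No.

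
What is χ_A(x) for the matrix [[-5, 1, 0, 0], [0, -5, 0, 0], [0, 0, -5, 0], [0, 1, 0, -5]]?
xI - A = [[x + 5, -1, 0, 0], [0, x + 5, 0, 0], [0, 0, x + 5, 0], [0, -1, 0, x + 5]].

Expanding det(xI - A) along the first row:
det(xI - A) = + (x + 5)·det([[x + 5, 0, 0], [0, x + 5, 0], [-1, 0, x + 5]]) - (-1)·det([[0, 0, 0], [0, x + 5, 0], [0, 0, x + 5]]) + (0)·det([[0, x + 5, 0], [0, 0, 0], [0, -1, x + 5]]) - (0)·det([[0, x + 5, 0], [0, 0, x + 5], [0, -1, 0]]).

Evaluating gives χ_A(x) = x^4 + 20x^3 + 150x^2 + 500x + 625 = (x + 5)^4.

χ_A(x) = (x + 5)^4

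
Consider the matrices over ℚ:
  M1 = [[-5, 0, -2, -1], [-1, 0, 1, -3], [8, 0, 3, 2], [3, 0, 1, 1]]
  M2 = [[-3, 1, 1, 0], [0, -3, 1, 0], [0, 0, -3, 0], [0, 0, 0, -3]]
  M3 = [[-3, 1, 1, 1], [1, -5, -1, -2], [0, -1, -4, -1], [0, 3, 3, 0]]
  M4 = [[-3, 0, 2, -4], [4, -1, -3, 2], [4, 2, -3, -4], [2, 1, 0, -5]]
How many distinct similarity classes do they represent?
Characteristic polynomials: χ_{M1} = x^3(x + 1), χ_{M2} = (x + 3)^4, χ_{M3} = (x + 3)^4, χ_{M4} = (x + 3)^4.

{M1}: invariant factors x, x^2(x + 1).

{M2, M3, M4}: invariant factors x + 3, (x + 3)^3.

Matrices are similar if and only if their invariant-factor lists agree; the partition into similarity classes is {M1}, {M2, M3, M4}.

2 classes: {M1}, {M2, M3, M4}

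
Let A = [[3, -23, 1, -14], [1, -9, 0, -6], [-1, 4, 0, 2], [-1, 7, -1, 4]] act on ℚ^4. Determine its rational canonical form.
R = [[0, 0, 0, 2], [1, 0, 0, -5], [0, 1, 0, -3], [0, 0, 1, -2]]

The invariant factors of A (the non-unit diagonal entries of the Smith normal form of xI - A over ℚ[x]) are (x + 2)(x^3 + 3x - 1), each dividing the next. The characteristic polynomial is their product, (x + 2)(x^3 + 3x - 1).

The rational canonical form is the block-diagonal matrix of companion matrices C(f_i):
R = [[0, 0, 0, 2], [1, 0, 0, -5], [0, 1, 0, -3], [0, 0, 1, -2]].

Note the characteristic polynomial does not split into linear factors over ℚ, so A has no Jordan form over ℚ; the rational canonical form exists over any field.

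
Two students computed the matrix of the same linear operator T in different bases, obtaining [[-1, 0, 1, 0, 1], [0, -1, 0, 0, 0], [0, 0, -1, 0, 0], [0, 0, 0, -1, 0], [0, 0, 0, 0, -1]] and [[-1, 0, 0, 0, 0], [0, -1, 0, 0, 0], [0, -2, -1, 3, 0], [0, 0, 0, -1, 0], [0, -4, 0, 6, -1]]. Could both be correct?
Two matrices over a field are similar if and only if they have the same invariant factors.

Both A and B have characteristic polynomial (x + 1)^5 and minimal polynomial (x + 1)^2. Computing further, both have invariant factors x + 1, x + 1, x + 1, (x + 1)^2. Hence A and B are similar.

Yes.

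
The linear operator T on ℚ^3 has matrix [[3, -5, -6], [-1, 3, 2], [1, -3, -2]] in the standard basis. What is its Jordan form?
The characteristic polynomial is det(xI - A) = x(x - 2)^2, so the eigenvalues are 0 (algebraic multiplicity 1), 2 (algebraic multiplicity 2).

For λ = 0: algebraic multiplicity 1 gives one 1×1 block.

For λ = 2: rank(A - 2I) = 2, rank((A - 2I)^2) = 1. The eigenspace has dimension 3 - 2 = 1, so there is 1 Jordan block; the rank sequence gives block sizes [2].

Assembling the blocks gives the Jordan form J above.

J = [[0, 0, 0], [0, 2, 1], [0, 0, 2]]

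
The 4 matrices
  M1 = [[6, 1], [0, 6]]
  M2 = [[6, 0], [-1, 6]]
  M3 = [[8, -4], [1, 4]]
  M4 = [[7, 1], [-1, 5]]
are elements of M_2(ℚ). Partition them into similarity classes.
Characteristic polynomials: χ_{M1} = (x - 6)^2, χ_{M2} = (x - 6)^2, χ_{M3} = (x - 6)^2, χ_{M4} = (x - 6)^2.

{M1, M2, M3, M4}: invariant factors (x - 6)^2.

Matrices are similar if and only if their invariant-factor lists agree; the partition into similarity classes is {M1, M2, M3, M4}.

1 class: {M1, M2, M3, M4}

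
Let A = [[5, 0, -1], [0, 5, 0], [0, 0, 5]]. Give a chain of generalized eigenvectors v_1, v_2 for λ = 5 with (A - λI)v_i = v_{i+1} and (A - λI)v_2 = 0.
We seek v_1 ∈ ker((A - 5I)^2) \ ker(A - 5I), then set v_{i+1} = (A - 5I) v_i.

One such chain is v_1 = [[1, 1, -1]]^T, v_2 = [[1, 0, 0]]^T. Check: (A - 5I) v_2 = [[0, 0, 0]]^T = 0.

v_1 = [[1, 1, -1]]^T, v_2 = [[1, 0, 0]]^T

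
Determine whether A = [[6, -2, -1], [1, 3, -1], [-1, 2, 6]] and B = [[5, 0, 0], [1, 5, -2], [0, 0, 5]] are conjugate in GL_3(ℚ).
Two matrices over a field are similar if and only if they have the same invariant factors.

Both A and B have characteristic polynomial (x - 5)^3 and minimal polynomial (x - 5)^2. Computing further, both have invariant factors x - 5, (x - 5)^2. Hence A and B are similar.

Yes.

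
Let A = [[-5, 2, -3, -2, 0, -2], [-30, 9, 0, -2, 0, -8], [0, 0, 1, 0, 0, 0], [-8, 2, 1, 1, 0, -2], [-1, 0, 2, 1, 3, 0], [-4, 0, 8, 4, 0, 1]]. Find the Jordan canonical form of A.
The characteristic polynomial is det(xI - A) = (x - 3)^2(x - 1)^4, so the eigenvalues are 1 (algebraic multiplicity 4), 3 (algebraic multiplicity 2).

For λ = 1: rank(A - I) = 3, rank((A - I)^2) = 2. The eigenspace has dimension 6 - 3 = 3, so there are 3 Jordan blocks; the rank sequence gives block sizes [2, 1, 1].

For λ = 3: rank(A - 3I) = 5, rank((A - 3I)^2) = 4. The eigenspace has dimension 6 - 5 = 1, so there is 1 Jordan block; the rank sequence gives block sizes [2].

Assembling the blocks gives the Jordan form J above.

J = [[1, 1, 0, 0, 0, 0], [0, 1, 0, 0, 0, 0], [0, 0, 1, 0, 0, 0], [0, 0, 0, 1, 0, 0], [0, 0, 0, 0, 3, 1], [0, 0, 0, 0, 0, 3]]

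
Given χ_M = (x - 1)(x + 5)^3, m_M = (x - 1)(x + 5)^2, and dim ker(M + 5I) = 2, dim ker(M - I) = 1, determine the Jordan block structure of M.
Jordan blocks: (-5, 2), (-5, 1), (1, 1)

λ = -5: algebraic multiplicity 3 (exponent in χ_M), largest block size 2 (exponent in m_M), 2 blocks (geometric multiplicity). These force block sizes [2, 1].
λ = 1: algebraic multiplicity 1 (exponent in χ_M), largest block size 1 (exponent in m_M), 1 block (geometric multiplicity). This forces block sizes [1].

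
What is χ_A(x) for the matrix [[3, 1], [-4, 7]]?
χ_A(x) = (x - 5)^2

xI - A = [[x - 3, -1], [4, x - 7]].

Expanding det(xI - A) along the first row:
det(xI - A) = + (x - 3)·det([[x - 7]]) - (-1)·det([[4]]).

Evaluating gives χ_A(x) = x^2 - 10x + 25 = (x - 5)^2.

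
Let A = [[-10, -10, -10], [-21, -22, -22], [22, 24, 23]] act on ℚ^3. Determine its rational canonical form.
R = [[0, 0, -10], [1, 0, -22], [0, 1, -9]]

The invariant factors of A (the non-unit diagonal entries of the Smith normal form of xI - A over ℚ[x]) are (x + 5)(x^2 + 4x + 2), each dividing the next. The characteristic polynomial is their product, (x + 5)(x^2 + 4x + 2).

The rational canonical form is the block-diagonal matrix of companion matrices C(f_i):
R = [[0, 0, -10], [1, 0, -22], [0, 1, -9]].

Note the characteristic polynomial does not split into linear factors over ℚ, so A has no Jordan form over ℚ; the rational canonical form exists over any field.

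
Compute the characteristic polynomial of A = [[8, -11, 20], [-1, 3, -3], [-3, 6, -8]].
xI - A = [[x - 8, 11, -20], [1, x - 3, 3], [3, -6, x + 8]].

Expanding det(xI - A) along the first row:
det(xI - A) = + (x - 8)·det([[x - 3, 3], [-6, x + 8]]) - (11)·det([[1, 3], [3, x + 8]]) + (-20)·det([[1, x - 3], [3, -6]]).

Evaluating gives χ_A(x) = x^3 - 3x^2 + 3x - 1 = (x - 1)^3.

χ_A(x) = (x - 1)^3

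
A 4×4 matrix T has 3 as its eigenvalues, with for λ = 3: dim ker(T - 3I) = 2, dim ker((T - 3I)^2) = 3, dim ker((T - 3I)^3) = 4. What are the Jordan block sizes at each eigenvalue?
λ = 3: successive nullity increments [2, 1, 1] count blocks of size ≥ k; block sizes are [3, 1].

Jordan blocks: (3, 3), (3, 1)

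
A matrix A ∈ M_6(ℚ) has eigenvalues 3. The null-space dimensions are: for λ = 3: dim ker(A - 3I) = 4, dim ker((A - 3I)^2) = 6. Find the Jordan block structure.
Jordan blocks: (3, 2), (3, 2), (3, 1), (3, 1)

λ = 3: successive nullity increments [4, 2] count blocks of size ≥ k; block sizes are [2, 2, 1, 1].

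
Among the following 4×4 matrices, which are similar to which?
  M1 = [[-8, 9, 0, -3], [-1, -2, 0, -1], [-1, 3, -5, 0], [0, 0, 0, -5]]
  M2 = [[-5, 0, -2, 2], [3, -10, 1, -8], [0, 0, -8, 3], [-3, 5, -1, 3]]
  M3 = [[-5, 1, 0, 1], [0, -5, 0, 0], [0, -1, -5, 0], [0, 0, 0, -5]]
Characteristic polynomials: χ_{M1} = (x + 5)^4, χ_{M2} = (x + 5)^4, χ_{M3} = (x + 5)^4.

{M1, M3}: invariant factors (x + 5)^2, (x + 5)^2.

{M2}: invariant factors x + 5, (x + 5)^3.

Matrices are similar if and only if their invariant-factor lists agree; the partition into similarity classes is {M1, M3}, {M2}.

2 classes: {M1, M3}, {M2}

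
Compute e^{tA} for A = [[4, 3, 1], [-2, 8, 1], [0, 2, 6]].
e^{tA} = [[(-t^2 - 2*t + 1)*e^{6*t}, t*(t + 3)*e^{6*t}, t*(t + 2)*e^{6*t}/2], [-2*t*e^{6*t}, (2*t + 1)*e^{6*t}, t*e^{6*t}], [-2*t^2*e^{6*t}, 2*t*(t + 1)*e^{6*t}, (t^2 + 1)*e^{6*t}]]

A has Jordan form J = [[6, 1, 0], [0, 6, 1], [0, 0, 6]] with A = PJP^{-1}, so e^{tA} = P e^{tJ} P^{-1}.

For a Jordan block J_k(λ), e^{tJ_k(λ)} = e^{λt} · (I + tN + t^2 N^2/2! + ... + t^{k-1} N^{k-1}/(k-1)!) where N is the nilpotent superdiagonal part.

Assembling the blocks and conjugating back gives the entries of e^{tA} as shown above.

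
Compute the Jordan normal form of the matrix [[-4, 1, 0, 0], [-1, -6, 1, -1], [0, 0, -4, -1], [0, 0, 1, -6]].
J = [[-5, 1, 0, 0], [0, -5, 1, 0], [0, 0, -5, 0], [0, 0, 0, -5]]

The characteristic polynomial is det(xI - A) = (x + 5)^4, so the eigenvalues are -5 (algebraic multiplicity 4).

For λ = -5: rank(A + 5I) = 2, rank((A + 5I)^2) = 1, rank((A + 5I)^3) = 0. The eigenspace has dimension 4 - 2 = 2, so there are 2 Jordan blocks; the rank sequence gives block sizes [3, 1].

Assembling the blocks gives the Jordan form J above.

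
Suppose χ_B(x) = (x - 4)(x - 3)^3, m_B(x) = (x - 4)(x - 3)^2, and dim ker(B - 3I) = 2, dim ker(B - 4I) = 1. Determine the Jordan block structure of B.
λ = 3: algebraic multiplicity 3 (exponent in χ_B), largest block size 2 (exponent in m_B), 2 blocks (geometric multiplicity). These force block sizes [2, 1].
λ = 4: algebraic multiplicity 1 (exponent in χ_B), largest block size 1 (exponent in m_B), 1 block (geometric multiplicity). This forces block sizes [1].

Jordan blocks: (3, 2), (3, 1), (4, 1)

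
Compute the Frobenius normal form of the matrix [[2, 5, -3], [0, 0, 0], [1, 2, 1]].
R = [[0, 0, 0], [1, 0, -5], [0, 1, 3]]

The invariant factors of A (the non-unit diagonal entries of the Smith normal form of xI - A over ℚ[x]) are x(x^2 - 3x + 5), each dividing the next. The characteristic polynomial is their product, x(x^2 - 3x + 5).

The rational canonical form is the block-diagonal matrix of companion matrices C(f_i):
R = [[0, 0, 0], [1, 0, -5], [0, 1, 3]].

Note the characteristic polynomial does not split into linear factors over ℚ, so A has no Jordan form over ℚ; the rational canonical form exists over any field.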